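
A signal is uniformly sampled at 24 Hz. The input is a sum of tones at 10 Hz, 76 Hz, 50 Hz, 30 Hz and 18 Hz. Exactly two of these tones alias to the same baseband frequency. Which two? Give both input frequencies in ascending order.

fs/2 = 12 Hz.
10 Hz ≤ fs/2 = 12 Hz, passes unchanged.
76 Hz mod fs = 4 Hz.
4 Hz ≤ fs/2 = 12 Hz, appears at 4 Hz.
50 Hz mod fs = 2 Hz.
2 Hz ≤ fs/2 = 12 Hz, appears at 2 Hz.
30 Hz mod fs = 6 Hz.
6 Hz ≤ fs/2 = 12 Hz, appears at 6 Hz.
18 Hz > fs/2 = 12 Hz, folds to fs − 18 Hz = 6 Hz.
18 Hz and 30 Hz both map to 6 Hz.

18 Hz, 30 Hz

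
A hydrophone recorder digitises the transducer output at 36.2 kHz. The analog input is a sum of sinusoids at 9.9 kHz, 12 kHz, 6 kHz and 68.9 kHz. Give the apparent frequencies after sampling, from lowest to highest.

fs/2 = 18.1 kHz.
9.9 kHz ≤ fs/2 = 18.1 kHz, passes unchanged.
12 kHz ≤ fs/2 = 18.1 kHz, passes unchanged.
6 kHz ≤ fs/2 = 18.1 kHz, passes unchanged.
68.9 kHz mod fs = 32.7 kHz.
32.7 kHz > fs/2 = 18.1 kHz, folds to fs − 32.7 kHz = 3.5 kHz.
Distinct values: {3.5 kHz, 6 kHz, 9.9 kHz, 12 kHz}.

3.5 kHz, 6 kHz, 9.9 kHz, 12 kHz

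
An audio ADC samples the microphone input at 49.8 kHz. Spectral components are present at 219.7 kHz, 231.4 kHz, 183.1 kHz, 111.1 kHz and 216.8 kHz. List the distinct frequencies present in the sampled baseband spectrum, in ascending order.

11.5 kHz, 16.1 kHz, 17.6 kHz, 20.5 kHz

fs/2 = 24.9 kHz.
219.7 kHz mod fs = 20.5 kHz.
20.5 kHz ≤ fs/2 = 24.9 kHz, appears at 20.5 kHz.
231.4 kHz mod fs = 32.2 kHz.
32.2 kHz > fs/2 = 24.9 kHz, folds to fs − 32.2 kHz = 17.6 kHz.
183.1 kHz mod fs = 33.7 kHz.
33.7 kHz > fs/2 = 24.9 kHz, folds to fs − 33.7 kHz = 16.1 kHz.
111.1 kHz mod fs = 11.5 kHz.
11.5 kHz ≤ fs/2 = 24.9 kHz, appears at 11.5 kHz.
216.8 kHz mod fs = 17.6 kHz.
17.6 kHz ≤ fs/2 = 24.9 kHz, appears at 17.6 kHz.
Distinct values: {11.5 kHz, 16.1 kHz, 17.6 kHz, 20.5 kHz}.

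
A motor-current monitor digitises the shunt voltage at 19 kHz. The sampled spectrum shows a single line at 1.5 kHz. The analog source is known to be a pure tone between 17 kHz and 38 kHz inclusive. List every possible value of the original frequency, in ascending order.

17.5 kHz, 20.5 kHz, 36.5 kHz

Frequencies that alias to 1.5 kHz are k·fs ± 1.5 kHz for integer k ≥ 0.
k=0: 1.5 kHz.
k=1: 17.5 kHz, 20.5 kHz.
k=2: 36.5 kHz, 39.5 kHz.
k=3: 55.5 kHz, 58.5 kHz.
Within [17 kHz, 38 kHz]: 17.5 kHz, 20.5 kHz, 36.5 kHz.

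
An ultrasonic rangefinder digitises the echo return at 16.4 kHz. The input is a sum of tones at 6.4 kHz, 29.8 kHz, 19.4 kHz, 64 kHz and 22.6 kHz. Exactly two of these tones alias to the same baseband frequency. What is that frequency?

3 kHz

fs/2 = 8.2 kHz.
6.4 kHz ≤ fs/2 = 8.2 kHz, passes unchanged.
29.8 kHz mod fs = 13.4 kHz.
13.4 kHz > fs/2 = 8.2 kHz, folds to fs − 13.4 kHz = 3 kHz.
19.4 kHz mod fs = 3 kHz.
3 kHz ≤ fs/2 = 8.2 kHz, appears at 3 kHz.
64 kHz mod fs = 14.8 kHz.
14.8 kHz > fs/2 = 8.2 kHz, folds to fs − 14.8 kHz = 1.6 kHz.
22.6 kHz mod fs = 6.2 kHz.
6.2 kHz ≤ fs/2 = 8.2 kHz, appears at 6.2 kHz.
19.4 kHz and 29.8 kHz both map to 3 kHz.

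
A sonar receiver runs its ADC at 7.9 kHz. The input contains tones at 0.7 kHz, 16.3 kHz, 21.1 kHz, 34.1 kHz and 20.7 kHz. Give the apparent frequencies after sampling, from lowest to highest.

fs/2 = 3.95 kHz.
0.7 kHz ≤ fs/2 = 3.95 kHz, passes unchanged.
16.3 kHz mod fs = 0.5 kHz.
0.5 kHz ≤ fs/2 = 3.95 kHz, appears at 0.5 kHz.
21.1 kHz mod fs = 5.3 kHz.
5.3 kHz > fs/2 = 3.95 kHz, folds to fs − 5.3 kHz = 2.6 kHz.
34.1 kHz mod fs = 2.5 kHz.
2.5 kHz ≤ fs/2 = 3.95 kHz, appears at 2.5 kHz.
20.7 kHz mod fs = 4.9 kHz.
4.9 kHz > fs/2 = 3.95 kHz, folds to fs − 4.9 kHz = 3 kHz.
Distinct values: {0.5 kHz, 0.7 kHz, 2.5 kHz, 2.6 kHz, 3 kHz}.

0.5 kHz, 0.7 kHz, 2.5 kHz, 2.6 kHz, 3 kHz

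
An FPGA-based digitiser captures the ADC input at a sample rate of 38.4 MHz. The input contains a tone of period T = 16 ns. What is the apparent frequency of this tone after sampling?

T = 16 ns → f = 1/T = 62.5 MHz.
62.5 MHz mod fs = 24.1 MHz.
24.1 MHz > fs/2 = 19.2 MHz, folds to fs − 24.1 MHz = 14.3 MHz.

14.3 MHz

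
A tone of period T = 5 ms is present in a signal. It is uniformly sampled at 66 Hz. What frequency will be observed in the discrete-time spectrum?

2 Hz

T = 5 ms → f = 1/T = 200 Hz.
200 Hz mod fs = 2 Hz.
2 Hz ≤ fs/2 = 33 Hz, appears at 2 Hz.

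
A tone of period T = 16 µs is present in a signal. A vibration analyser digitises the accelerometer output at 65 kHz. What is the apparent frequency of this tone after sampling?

2.5 kHz

T = 16 µs → f = 1/T = 62.5 kHz.
62.5 kHz > fs/2 = 32.5 kHz, folds to fs − 62.5 kHz = 2.5 kHz.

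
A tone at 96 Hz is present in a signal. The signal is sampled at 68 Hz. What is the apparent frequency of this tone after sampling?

96 Hz mod fs = 28 Hz.
28 Hz ≤ fs/2 = 34 Hz, appears at 28 Hz.

28 Hz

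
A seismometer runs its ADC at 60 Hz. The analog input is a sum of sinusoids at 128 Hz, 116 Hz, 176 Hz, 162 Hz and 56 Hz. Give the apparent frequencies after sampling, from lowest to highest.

fs/2 = 30 Hz.
128 Hz mod fs = 8 Hz.
8 Hz ≤ fs/2 = 30 Hz, appears at 8 Hz.
116 Hz mod fs = 56 Hz.
56 Hz > fs/2 = 30 Hz, folds to fs − 56 Hz = 4 Hz.
176 Hz mod fs = 56 Hz.
56 Hz > fs/2 = 30 Hz, folds to fs − 56 Hz = 4 Hz.
162 Hz mod fs = 42 Hz.
42 Hz > fs/2 = 30 Hz, folds to fs − 42 Hz = 18 Hz.
56 Hz > fs/2 = 30 Hz, folds to fs − 56 Hz = 4 Hz.
Distinct values: {4 Hz, 8 Hz, 18 Hz}.

4 Hz, 8 Hz, 18 Hz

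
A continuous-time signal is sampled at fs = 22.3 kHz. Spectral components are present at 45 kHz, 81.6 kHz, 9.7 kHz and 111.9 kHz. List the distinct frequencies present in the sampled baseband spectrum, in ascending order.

fs/2 = 11.15 kHz.
45 kHz mod fs = 0.4 kHz.
0.4 kHz ≤ fs/2 = 11.15 kHz, appears at 0.4 kHz.
81.6 kHz mod fs = 14.7 kHz.
14.7 kHz > fs/2 = 11.15 kHz, folds to fs − 14.7 kHz = 7.6 kHz.
9.7 kHz ≤ fs/2 = 11.15 kHz, passes unchanged.
111.9 kHz mod fs = 0.4 kHz.
0.4 kHz ≤ fs/2 = 11.15 kHz, appears at 0.4 kHz.
Distinct values: {0.4 kHz, 7.6 kHz, 9.7 kHz}.

0.4 kHz, 7.6 kHz, 9.7 kHz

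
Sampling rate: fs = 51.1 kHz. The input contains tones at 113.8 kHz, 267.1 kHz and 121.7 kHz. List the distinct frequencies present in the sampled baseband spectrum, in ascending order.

11.6 kHz, 19.5 kHz

fs/2 = 25.55 kHz.
113.8 kHz mod fs = 11.6 kHz.
11.6 kHz ≤ fs/2 = 25.55 kHz, appears at 11.6 kHz.
267.1 kHz mod fs = 11.6 kHz.
11.6 kHz ≤ fs/2 = 25.55 kHz, appears at 11.6 kHz.
121.7 kHz mod fs = 19.5 kHz.
19.5 kHz ≤ fs/2 = 25.55 kHz, appears at 19.5 kHz.
Distinct values: {11.6 kHz, 19.5 kHz}.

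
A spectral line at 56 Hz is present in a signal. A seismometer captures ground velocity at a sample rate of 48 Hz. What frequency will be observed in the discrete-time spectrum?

56 Hz mod fs = 8 Hz.
8 Hz ≤ fs/2 = 24 Hz, appears at 8 Hz.

8 Hz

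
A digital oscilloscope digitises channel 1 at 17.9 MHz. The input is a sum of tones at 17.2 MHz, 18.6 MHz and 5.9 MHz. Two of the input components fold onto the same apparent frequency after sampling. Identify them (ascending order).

17.2 MHz, 18.6 MHz

fs/2 = 8.95 MHz.
17.2 MHz > fs/2 = 8.95 MHz, folds to fs − 17.2 MHz = 0.7 MHz.
18.6 MHz mod fs = 0.7 MHz.
0.7 MHz ≤ fs/2 = 8.95 MHz, appears at 0.7 MHz.
5.9 MHz ≤ fs/2 = 8.95 MHz, passes unchanged.
17.2 MHz and 18.6 MHz both map to 0.7 MHz.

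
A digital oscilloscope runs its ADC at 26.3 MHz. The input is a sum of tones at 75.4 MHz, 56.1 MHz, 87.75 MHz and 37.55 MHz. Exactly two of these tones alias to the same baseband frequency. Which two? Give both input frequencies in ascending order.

56.1 MHz, 75.4 MHz

fs/2 = 13.15 MHz.
75.4 MHz mod fs = 22.8 MHz.
22.8 MHz > fs/2 = 13.15 MHz, folds to fs − 22.8 MHz = 3.5 MHz.
56.1 MHz mod fs = 3.5 MHz.
3.5 MHz ≤ fs/2 = 13.15 MHz, appears at 3.5 MHz.
87.75 MHz mod fs = 8.85 MHz.
8.85 MHz ≤ fs/2 = 13.15 MHz, appears at 8.85 MHz.
37.55 MHz mod fs = 11.25 MHz.
11.25 MHz ≤ fs/2 = 13.15 MHz, appears at 11.25 MHz.
56.1 MHz and 75.4 MHz both map to 3.5 MHz.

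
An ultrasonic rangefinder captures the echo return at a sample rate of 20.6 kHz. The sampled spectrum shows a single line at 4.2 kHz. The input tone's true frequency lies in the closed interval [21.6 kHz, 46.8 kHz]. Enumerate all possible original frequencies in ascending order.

Frequencies that alias to 4.2 kHz are k·fs ± 4.2 kHz for integer k ≥ 0.
k=0: 4.2 kHz.
k=1: 16.4 kHz, 24.8 kHz.
k=2: 37 kHz, 45.4 kHz.
k=3: 57.6 kHz, 66 kHz.
Within [21.6 kHz, 46.8 kHz]: 24.8 kHz, 37 kHz, 45.4 kHz.

24.8 kHz, 37 kHz, 45.4 kHz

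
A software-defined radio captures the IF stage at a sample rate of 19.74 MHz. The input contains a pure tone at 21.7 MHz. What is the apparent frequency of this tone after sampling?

21.7 MHz mod fs = 1.96 MHz.
1.96 MHz ≤ fs/2 = 9.87 MHz, appears at 1.96 MHz.

1.96 MHz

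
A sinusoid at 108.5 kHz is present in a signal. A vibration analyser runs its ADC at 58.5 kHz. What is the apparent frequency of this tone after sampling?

108.5 kHz mod fs = 50 kHz.
50 kHz > fs/2 = 29.25 kHz, folds to fs − 50 kHz = 8.5 kHz.

8.5 kHz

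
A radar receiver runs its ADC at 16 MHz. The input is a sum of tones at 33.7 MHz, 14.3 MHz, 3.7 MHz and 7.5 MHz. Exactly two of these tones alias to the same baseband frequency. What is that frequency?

1.7 MHz

fs/2 = 8 MHz.
33.7 MHz mod fs = 1.7 MHz.
1.7 MHz ≤ fs/2 = 8 MHz, appears at 1.7 MHz.
14.3 MHz > fs/2 = 8 MHz, folds to fs − 14.3 MHz = 1.7 MHz.
3.7 MHz ≤ fs/2 = 8 MHz, passes unchanged.
7.5 MHz ≤ fs/2 = 8 MHz, passes unchanged.
14.3 MHz and 33.7 MHz both map to 1.7 MHz.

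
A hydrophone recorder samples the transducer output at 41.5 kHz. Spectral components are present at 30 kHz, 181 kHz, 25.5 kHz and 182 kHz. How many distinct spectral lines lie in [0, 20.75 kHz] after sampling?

fs/2 = 20.75 kHz.
30 kHz > fs/2 = 20.75 kHz, folds to fs − 30 kHz = 11.5 kHz.
181 kHz mod fs = 15 kHz.
15 kHz ≤ fs/2 = 20.75 kHz, appears at 15 kHz.
25.5 kHz > fs/2 = 20.75 kHz, folds to fs − 25.5 kHz = 16 kHz.
182 kHz mod fs = 16 kHz.
16 kHz ≤ fs/2 = 20.75 kHz, appears at 16 kHz.
Distinct values: {11.5 kHz, 15 kHz, 16 kHz} → 3.

3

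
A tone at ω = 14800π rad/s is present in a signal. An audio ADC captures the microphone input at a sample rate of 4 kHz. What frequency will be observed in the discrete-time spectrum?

0.6 kHz

ω = 14800π rad/s → f = ω/(2π) = 7400 Hz = 7.4 kHz.
7.4 kHz mod fs = 3.4 kHz.
3.4 kHz > fs/2 = 2 kHz, folds to fs − 3.4 kHz = 0.6 kHz.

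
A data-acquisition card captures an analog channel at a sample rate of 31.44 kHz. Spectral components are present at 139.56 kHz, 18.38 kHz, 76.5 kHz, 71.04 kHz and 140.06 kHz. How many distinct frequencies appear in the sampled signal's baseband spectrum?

5

fs/2 = 15.72 kHz.
139.56 kHz mod fs = 13.8 kHz.
13.8 kHz ≤ fs/2 = 15.72 kHz, appears at 13.8 kHz.
18.38 kHz > fs/2 = 15.72 kHz, folds to fs − 18.38 kHz = 13.06 kHz.
76.5 kHz mod fs = 13.62 kHz.
13.62 kHz ≤ fs/2 = 15.72 kHz, appears at 13.62 kHz.
71.04 kHz mod fs = 8.16 kHz.
8.16 kHz ≤ fs/2 = 15.72 kHz, appears at 8.16 kHz.
140.06 kHz mod fs = 14.3 kHz.
14.3 kHz ≤ fs/2 = 15.72 kHz, appears at 14.3 kHz.
Distinct values: {8.16 kHz, 13.06 kHz, 13.62 kHz, 13.8 kHz, 14.3 kHz} → 5.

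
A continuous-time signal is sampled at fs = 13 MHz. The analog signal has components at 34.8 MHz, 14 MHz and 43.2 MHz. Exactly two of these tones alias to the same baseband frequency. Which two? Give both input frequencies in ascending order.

34.8 MHz, 43.2 MHz

fs/2 = 6.5 MHz.
34.8 MHz mod fs = 8.8 MHz.
8.8 MHz > fs/2 = 6.5 MHz, folds to fs − 8.8 MHz = 4.2 MHz.
14 MHz mod fs = 1 MHz.
1 MHz ≤ fs/2 = 6.5 MHz, appears at 1 MHz.
43.2 MHz mod fs = 4.2 MHz.
4.2 MHz ≤ fs/2 = 6.5 MHz, appears at 4.2 MHz.
34.8 MHz and 43.2 MHz both map to 4.2 MHz.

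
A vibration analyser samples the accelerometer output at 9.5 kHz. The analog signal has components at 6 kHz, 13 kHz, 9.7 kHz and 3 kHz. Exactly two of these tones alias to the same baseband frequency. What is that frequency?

fs/2 = 4.75 kHz.
6 kHz > fs/2 = 4.75 kHz, folds to fs − 6 kHz = 3.5 kHz.
13 kHz mod fs = 3.5 kHz.
3.5 kHz ≤ fs/2 = 4.75 kHz, appears at 3.5 kHz.
9.7 kHz mod fs = 0.2 kHz.
0.2 kHz ≤ fs/2 = 4.75 kHz, appears at 0.2 kHz.
3 kHz ≤ fs/2 = 4.75 kHz, passes unchanged.
6 kHz and 13 kHz both map to 3.5 kHz.

3.5 kHz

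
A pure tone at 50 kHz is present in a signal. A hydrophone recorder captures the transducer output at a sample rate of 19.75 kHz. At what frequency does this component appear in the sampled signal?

9.25 kHz

50 kHz mod fs = 10.5 kHz.
10.5 kHz > fs/2 = 9.875 kHz, folds to fs − 10.5 kHz = 9.25 kHz.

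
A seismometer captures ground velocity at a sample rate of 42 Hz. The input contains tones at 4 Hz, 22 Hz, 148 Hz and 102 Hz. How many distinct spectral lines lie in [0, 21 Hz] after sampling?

fs/2 = 21 Hz.
4 Hz ≤ fs/2 = 21 Hz, passes unchanged.
22 Hz > fs/2 = 21 Hz, folds to fs − 22 Hz = 20 Hz.
148 Hz mod fs = 22 Hz.
22 Hz > fs/2 = 21 Hz, folds to fs − 22 Hz = 20 Hz.
102 Hz mod fs = 18 Hz.
18 Hz ≤ fs/2 = 21 Hz, appears at 18 Hz.
Distinct values: {4 Hz, 18 Hz, 20 Hz} → 3.

3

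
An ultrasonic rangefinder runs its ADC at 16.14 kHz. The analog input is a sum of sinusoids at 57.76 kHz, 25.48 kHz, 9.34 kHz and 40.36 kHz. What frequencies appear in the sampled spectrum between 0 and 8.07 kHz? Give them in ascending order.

6.8 kHz, 8.06 kHz

fs/2 = 8.07 kHz.
57.76 kHz mod fs = 9.34 kHz.
9.34 kHz > fs/2 = 8.07 kHz, folds to fs − 9.34 kHz = 6.8 kHz.
25.48 kHz mod fs = 9.34 kHz.
9.34 kHz > fs/2 = 8.07 kHz, folds to fs − 9.34 kHz = 6.8 kHz.
9.34 kHz > fs/2 = 8.07 kHz, folds to fs − 9.34 kHz = 6.8 kHz.
40.36 kHz mod fs = 8.08 kHz.
8.08 kHz > fs/2 = 8.07 kHz, folds to fs − 8.08 kHz = 8.06 kHz.
Distinct values: {6.8 kHz, 8.06 kHz}.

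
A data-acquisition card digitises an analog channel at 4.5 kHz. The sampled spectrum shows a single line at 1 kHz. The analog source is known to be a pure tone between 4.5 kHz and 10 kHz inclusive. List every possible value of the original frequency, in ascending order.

5.5 kHz, 8 kHz, 10 kHz

Frequencies that alias to 1 kHz are k·fs ± 1 kHz for integer k ≥ 0.
k=0: 1 kHz.
k=1: 3.5 kHz, 5.5 kHz.
k=2: 8 kHz, 10 kHz.
k=3: 12.5 kHz, 14.5 kHz.
Within [4.5 kHz, 10 kHz]: 5.5 kHz, 8 kHz, 10 kHz.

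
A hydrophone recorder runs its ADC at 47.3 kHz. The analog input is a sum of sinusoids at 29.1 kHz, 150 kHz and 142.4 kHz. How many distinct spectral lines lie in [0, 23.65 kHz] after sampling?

fs/2 = 23.65 kHz.
29.1 kHz > fs/2 = 23.65 kHz, folds to fs − 29.1 kHz = 18.2 kHz.
150 kHz mod fs = 8.1 kHz.
8.1 kHz ≤ fs/2 = 23.65 kHz, appears at 8.1 kHz.
142.4 kHz mod fs = 0.5 kHz.
0.5 kHz ≤ fs/2 = 23.65 kHz, appears at 0.5 kHz.
Distinct values: {0.5 kHz, 8.1 kHz, 18.2 kHz} → 3.

3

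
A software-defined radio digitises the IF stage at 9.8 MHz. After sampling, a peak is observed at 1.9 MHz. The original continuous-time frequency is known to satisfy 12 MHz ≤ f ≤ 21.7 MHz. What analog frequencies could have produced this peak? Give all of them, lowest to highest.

17.7 MHz, 21.5 MHz

Frequencies that alias to 1.9 MHz are k·fs ± 1.9 MHz for integer k ≥ 0.
k=0: 1.9 MHz.
k=1: 7.9 MHz, 11.7 MHz.
k=2: 17.7 MHz, 21.5 MHz.
k=3: 27.5 MHz, 31.3 MHz.
Within [12 MHz, 21.7 MHz]: 17.7 MHz, 21.5 MHz.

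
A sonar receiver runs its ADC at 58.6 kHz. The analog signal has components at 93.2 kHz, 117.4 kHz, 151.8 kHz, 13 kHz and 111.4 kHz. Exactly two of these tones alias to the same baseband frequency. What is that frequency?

fs/2 = 29.3 kHz.
93.2 kHz mod fs = 34.6 kHz.
34.6 kHz > fs/2 = 29.3 kHz, folds to fs − 34.6 kHz = 24 kHz.
117.4 kHz mod fs = 0.2 kHz.
0.2 kHz ≤ fs/2 = 29.3 kHz, appears at 0.2 kHz.
151.8 kHz mod fs = 34.6 kHz.
34.6 kHz > fs/2 = 29.3 kHz, folds to fs − 34.6 kHz = 24 kHz.
13 kHz ≤ fs/2 = 29.3 kHz, passes unchanged.
111.4 kHz mod fs = 52.8 kHz.
52.8 kHz > fs/2 = 29.3 kHz, folds to fs − 52.8 kHz = 5.8 kHz.
93.2 kHz and 151.8 kHz both map to 24 kHz.

24 kHz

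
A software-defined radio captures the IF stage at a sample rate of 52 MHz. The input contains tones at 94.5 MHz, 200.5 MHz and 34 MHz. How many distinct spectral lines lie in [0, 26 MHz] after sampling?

fs/2 = 26 MHz.
94.5 MHz mod fs = 42.5 MHz.
42.5 MHz > fs/2 = 26 MHz, folds to fs − 42.5 MHz = 9.5 MHz.
200.5 MHz mod fs = 44.5 MHz.
44.5 MHz > fs/2 = 26 MHz, folds to fs − 44.5 MHz = 7.5 MHz.
34 MHz > fs/2 = 26 MHz, folds to fs − 34 MHz = 18 MHz.
Distinct values: {7.5 MHz, 9.5 MHz, 18 MHz} → 3.

3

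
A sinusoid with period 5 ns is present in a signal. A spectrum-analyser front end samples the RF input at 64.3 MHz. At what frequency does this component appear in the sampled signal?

T = 5 ns → f = 1/T = 200 MHz.
200 MHz mod fs = 7.1 MHz.
7.1 MHz ≤ fs/2 = 32.15 MHz, appears at 7.1 MHz.

7.1 MHz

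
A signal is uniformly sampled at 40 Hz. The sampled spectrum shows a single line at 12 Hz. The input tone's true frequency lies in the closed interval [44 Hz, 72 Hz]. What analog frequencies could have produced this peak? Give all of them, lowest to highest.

52 Hz, 68 Hz

Frequencies that alias to 12 Hz are k·fs ± 12 Hz for integer k ≥ 0.
k=0: 12 Hz.
k=1: 28 Hz, 52 Hz.
k=2: 68 Hz, 92 Hz.
k=3: 108 Hz, 132 Hz.
Within [44 Hz, 72 Hz]: 52 Hz, 68 Hz.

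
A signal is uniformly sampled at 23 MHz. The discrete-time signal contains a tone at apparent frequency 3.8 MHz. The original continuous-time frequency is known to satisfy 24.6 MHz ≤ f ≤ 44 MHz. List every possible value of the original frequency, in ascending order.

Frequencies that alias to 3.8 MHz are k·fs ± 3.8 MHz for integer k ≥ 0.
k=0: 3.8 MHz.
k=1: 19.2 MHz, 26.8 MHz.
k=2: 42.2 MHz, 49.8 MHz.
k=3: 65.2 MHz, 72.8 MHz.
Within [24.6 MHz, 44 MHz]: 26.8 MHz, 42.2 MHz.

26.8 MHz, 42.2 MHz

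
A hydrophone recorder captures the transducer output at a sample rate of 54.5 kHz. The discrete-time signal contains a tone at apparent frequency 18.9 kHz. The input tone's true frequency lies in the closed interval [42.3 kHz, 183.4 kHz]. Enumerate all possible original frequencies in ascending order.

Frequencies that alias to 18.9 kHz are k·fs ± 18.9 kHz for integer k ≥ 0.
k=0: 18.9 kHz.
k=1: 35.6 kHz, 73.4 kHz.
k=2: 90.1 kHz, 127.9 kHz.
k=3: 144.6 kHz, 182.4 kHz.
k=4: 199.1 kHz, 236.9 kHz.
Within [42.3 kHz, 183.4 kHz]: 73.4 kHz, 90.1 kHz, 127.9 kHz, 144.6 kHz, 182.4 kHz.

73.4 kHz, 90.1 kHz, 127.9 kHz, 144.6 kHz, 182.4 kHz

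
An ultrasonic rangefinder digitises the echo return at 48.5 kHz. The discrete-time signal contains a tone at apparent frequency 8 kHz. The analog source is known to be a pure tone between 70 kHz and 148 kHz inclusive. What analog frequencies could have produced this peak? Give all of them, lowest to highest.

Frequencies that alias to 8 kHz are k·fs ± 8 kHz for integer k ≥ 0.
k=0: 8 kHz.
k=1: 40.5 kHz, 56.5 kHz.
k=2: 89 kHz, 105 kHz.
k=3: 137.5 kHz, 153.5 kHz.
k=4: 186 kHz, 202 kHz.
Within [70 kHz, 148 kHz]: 89 kHz, 105 kHz, 137.5 kHz.

89 kHz, 105 kHz, 137.5 kHz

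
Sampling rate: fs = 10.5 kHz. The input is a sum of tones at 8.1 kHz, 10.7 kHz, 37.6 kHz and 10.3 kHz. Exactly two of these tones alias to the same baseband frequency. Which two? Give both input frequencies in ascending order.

10.3 kHz, 10.7 kHz

fs/2 = 5.25 kHz.
8.1 kHz > fs/2 = 5.25 kHz, folds to fs − 8.1 kHz = 2.4 kHz.
10.7 kHz mod fs = 0.2 kHz.
0.2 kHz ≤ fs/2 = 5.25 kHz, appears at 0.2 kHz.
37.6 kHz mod fs = 6.1 kHz.
6.1 kHz > fs/2 = 5.25 kHz, folds to fs − 6.1 kHz = 4.4 kHz.
10.3 kHz > fs/2 = 5.25 kHz, folds to fs − 10.3 kHz = 0.2 kHz.
10.3 kHz and 10.7 kHz both map to 0.2 kHz.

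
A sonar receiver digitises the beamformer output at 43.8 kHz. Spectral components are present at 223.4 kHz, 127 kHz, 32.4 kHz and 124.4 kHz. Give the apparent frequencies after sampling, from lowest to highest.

fs/2 = 21.9 kHz.
223.4 kHz mod fs = 4.4 kHz.
4.4 kHz ≤ fs/2 = 21.9 kHz, appears at 4.4 kHz.
127 kHz mod fs = 39.4 kHz.
39.4 kHz > fs/2 = 21.9 kHz, folds to fs − 39.4 kHz = 4.4 kHz.
32.4 kHz > fs/2 = 21.9 kHz, folds to fs − 32.4 kHz = 11.4 kHz.
124.4 kHz mod fs = 36.8 kHz.
36.8 kHz > fs/2 = 21.9 kHz, folds to fs − 36.8 kHz = 7 kHz.
Distinct values: {4.4 kHz, 7 kHz, 11.4 kHz}.

4.4 kHz, 7 kHz, 11.4 kHz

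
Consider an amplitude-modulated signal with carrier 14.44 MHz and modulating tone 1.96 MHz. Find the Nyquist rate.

32.8 MHz

AM sidebands sit at fc ± fm = 12.48 MHz and 16.4 MHz.
Highest-frequency component: 16.4 MHz.
Nyquist rate = 2 × 16.4 MHz = 32.8 MHz.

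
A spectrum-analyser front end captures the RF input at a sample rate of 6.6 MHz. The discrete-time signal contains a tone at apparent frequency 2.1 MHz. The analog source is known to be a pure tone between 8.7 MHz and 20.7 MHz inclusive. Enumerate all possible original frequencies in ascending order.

8.7 MHz, 11.1 MHz, 15.3 MHz, 17.7 MHz

Frequencies that alias to 2.1 MHz are k·fs ± 2.1 MHz for integer k ≥ 0.
k=0: 2.1 MHz.
k=1: 4.5 MHz, 8.7 MHz.
k=2: 11.1 MHz, 15.3 MHz.
k=3: 17.7 MHz, 21.9 MHz.
k=4: 24.3 MHz, 28.5 MHz.
Within [8.7 MHz, 20.7 MHz]: 8.7 MHz, 11.1 MHz, 15.3 MHz, 17.7 MHz.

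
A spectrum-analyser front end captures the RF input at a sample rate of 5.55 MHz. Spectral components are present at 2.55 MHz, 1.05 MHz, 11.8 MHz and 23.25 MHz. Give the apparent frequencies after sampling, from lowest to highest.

fs/2 = 2.775 MHz.
2.55 MHz ≤ fs/2 = 2.775 MHz, passes unchanged.
1.05 MHz ≤ fs/2 = 2.775 MHz, passes unchanged.
11.8 MHz mod fs = 0.7 MHz.
0.7 MHz ≤ fs/2 = 2.775 MHz, appears at 0.7 MHz.
23.25 MHz mod fs = 1.05 MHz.
1.05 MHz ≤ fs/2 = 2.775 MHz, appears at 1.05 MHz.
Distinct values: {0.7 MHz, 1.05 MHz, 2.55 MHz}.

0.7 MHz, 1.05 MHz, 2.55 MHz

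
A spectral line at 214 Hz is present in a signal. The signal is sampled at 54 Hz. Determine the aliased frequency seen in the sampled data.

214 Hz mod fs = 52 Hz.
52 Hz > fs/2 = 27 Hz, folds to fs − 52 Hz = 2 Hz.

2 Hz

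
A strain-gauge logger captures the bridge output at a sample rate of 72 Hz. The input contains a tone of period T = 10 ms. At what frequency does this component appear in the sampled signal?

28 Hz

T = 10 ms → f = 1/T = 100 Hz.
100 Hz mod fs = 28 Hz.
28 Hz ≤ fs/2 = 36 Hz, appears at 28 Hz.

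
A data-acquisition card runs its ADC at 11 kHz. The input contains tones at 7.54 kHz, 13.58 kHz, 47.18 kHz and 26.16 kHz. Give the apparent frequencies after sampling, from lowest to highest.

2.58 kHz, 3.18 kHz, 3.46 kHz, 4.16 kHz

fs/2 = 5.5 kHz.
7.54 kHz > fs/2 = 5.5 kHz, folds to fs − 7.54 kHz = 3.46 kHz.
13.58 kHz mod fs = 2.58 kHz.
2.58 kHz ≤ fs/2 = 5.5 kHz, appears at 2.58 kHz.
47.18 kHz mod fs = 3.18 kHz.
3.18 kHz ≤ fs/2 = 5.5 kHz, appears at 3.18 kHz.
26.16 kHz mod fs = 4.16 kHz.
4.16 kHz ≤ fs/2 = 5.5 kHz, appears at 4.16 kHz.
Distinct values: {2.58 kHz, 3.18 kHz, 3.46 kHz, 4.16 kHz}.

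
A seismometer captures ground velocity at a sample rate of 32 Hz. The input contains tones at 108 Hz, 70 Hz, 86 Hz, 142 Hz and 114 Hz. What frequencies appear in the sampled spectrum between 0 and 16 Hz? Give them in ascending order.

fs/2 = 16 Hz.
108 Hz mod fs = 12 Hz.
12 Hz ≤ fs/2 = 16 Hz, appears at 12 Hz.
70 Hz mod fs = 6 Hz.
6 Hz ≤ fs/2 = 16 Hz, appears at 6 Hz.
86 Hz mod fs = 22 Hz.
22 Hz > fs/2 = 16 Hz, folds to fs − 22 Hz = 10 Hz.
142 Hz mod fs = 14 Hz.
14 Hz ≤ fs/2 = 16 Hz, appears at 14 Hz.
114 Hz mod fs = 18 Hz.
18 Hz > fs/2 = 16 Hz, folds to fs − 18 Hz = 14 Hz.
Distinct values: {6 Hz, 10 Hz, 12 Hz, 14 Hz}.

6 Hz, 10 Hz, 12 Hz, 14 Hz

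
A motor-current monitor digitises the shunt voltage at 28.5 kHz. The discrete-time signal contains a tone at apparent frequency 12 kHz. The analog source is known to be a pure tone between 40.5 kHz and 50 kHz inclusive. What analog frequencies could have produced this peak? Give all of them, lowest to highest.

40.5 kHz, 45 kHz

Frequencies that alias to 12 kHz are k·fs ± 12 kHz for integer k ≥ 0.
k=0: 12 kHz.
k=1: 16.5 kHz, 40.5 kHz.
k=2: 45 kHz, 69 kHz.
k=3: 73.5 kHz, 97.5 kHz.
Within [40.5 kHz, 50 kHz]: 40.5 kHz, 45 kHz.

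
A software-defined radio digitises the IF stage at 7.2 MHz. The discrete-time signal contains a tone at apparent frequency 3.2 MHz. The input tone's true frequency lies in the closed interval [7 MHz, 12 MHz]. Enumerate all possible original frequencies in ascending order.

10.4 MHz, 11.2 MHz

Frequencies that alias to 3.2 MHz are k·fs ± 3.2 MHz for integer k ≥ 0.
k=0: 3.2 MHz.
k=1: 4 MHz, 10.4 MHz.
k=2: 11.2 MHz, 17.6 MHz.
k=3: 18.4 MHz, 24.8 MHz.
Within [7 MHz, 12 MHz]: 10.4 MHz, 11.2 MHz.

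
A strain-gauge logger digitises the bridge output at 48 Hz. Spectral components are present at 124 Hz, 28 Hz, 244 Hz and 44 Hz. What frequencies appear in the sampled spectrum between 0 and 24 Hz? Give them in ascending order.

fs/2 = 24 Hz.
124 Hz mod fs = 28 Hz.
28 Hz > fs/2 = 24 Hz, folds to fs − 28 Hz = 20 Hz.
28 Hz > fs/2 = 24 Hz, folds to fs − 28 Hz = 20 Hz.
244 Hz mod fs = 4 Hz.
4 Hz ≤ fs/2 = 24 Hz, appears at 4 Hz.
44 Hz > fs/2 = 24 Hz, folds to fs − 44 Hz = 4 Hz.
Distinct values: {4 Hz, 20 Hz}.

4 Hz, 20 Hz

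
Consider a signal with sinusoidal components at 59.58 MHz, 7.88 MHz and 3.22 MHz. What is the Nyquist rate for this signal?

119.16 MHz

Highest-frequency component: 59.58 MHz.
Nyquist rate = 2 × 59.58 MHz = 119.16 MHz.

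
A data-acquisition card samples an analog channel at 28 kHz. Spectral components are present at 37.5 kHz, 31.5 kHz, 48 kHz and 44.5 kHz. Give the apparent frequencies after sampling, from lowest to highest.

fs/2 = 14 kHz.
37.5 kHz mod fs = 9.5 kHz.
9.5 kHz ≤ fs/2 = 14 kHz, appears at 9.5 kHz.
31.5 kHz mod fs = 3.5 kHz.
3.5 kHz ≤ fs/2 = 14 kHz, appears at 3.5 kHz.
48 kHz mod fs = 20 kHz.
20 kHz > fs/2 = 14 kHz, folds to fs − 20 kHz = 8 kHz.
44.5 kHz mod fs = 16.5 kHz.
16.5 kHz > fs/2 = 14 kHz, folds to fs − 16.5 kHz = 11.5 kHz.
Distinct values: {3.5 kHz, 8 kHz, 9.5 kHz, 11.5 kHz}.

3.5 kHz, 8 kHz, 9.5 kHz, 11.5 kHz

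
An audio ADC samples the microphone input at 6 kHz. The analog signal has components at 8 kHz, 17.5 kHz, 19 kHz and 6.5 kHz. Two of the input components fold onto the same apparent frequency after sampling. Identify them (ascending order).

fs/2 = 3 kHz.
8 kHz mod fs = 2 kHz.
2 kHz ≤ fs/2 = 3 kHz, appears at 2 kHz.
17.5 kHz mod fs = 5.5 kHz.
5.5 kHz > fs/2 = 3 kHz, folds to fs − 5.5 kHz = 0.5 kHz.
19 kHz mod fs = 1 kHz.
1 kHz ≤ fs/2 = 3 kHz, appears at 1 kHz.
6.5 kHz mod fs = 0.5 kHz.
0.5 kHz ≤ fs/2 = 3 kHz, appears at 0.5 kHz.
6.5 kHz and 17.5 kHz both map to 0.5 kHz.

6.5 kHz, 17.5 kHz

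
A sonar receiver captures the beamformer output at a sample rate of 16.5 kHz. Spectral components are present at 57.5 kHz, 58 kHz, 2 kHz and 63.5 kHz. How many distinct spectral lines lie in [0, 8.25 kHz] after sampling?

fs/2 = 8.25 kHz.
57.5 kHz mod fs = 8 kHz.
8 kHz ≤ fs/2 = 8.25 kHz, appears at 8 kHz.
58 kHz mod fs = 8.5 kHz.
8.5 kHz > fs/2 = 8.25 kHz, folds to fs − 8.5 kHz = 8 kHz.
2 kHz ≤ fs/2 = 8.25 kHz, passes unchanged.
63.5 kHz mod fs = 14 kHz.
14 kHz > fs/2 = 8.25 kHz, folds to fs − 14 kHz = 2.5 kHz.
Distinct values: {2 kHz, 2.5 kHz, 8 kHz} → 3.

3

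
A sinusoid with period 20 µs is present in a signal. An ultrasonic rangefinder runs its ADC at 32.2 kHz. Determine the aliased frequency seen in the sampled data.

14.4 kHz

T = 20 µs → f = 1/T = 50 kHz.
50 kHz mod fs = 17.8 kHz.
17.8 kHz > fs/2 = 16.1 kHz, folds to fs − 17.8 kHz = 14.4 kHz.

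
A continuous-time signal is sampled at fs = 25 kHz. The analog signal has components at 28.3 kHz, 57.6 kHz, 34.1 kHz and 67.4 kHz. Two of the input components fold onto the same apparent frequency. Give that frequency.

fs/2 = 12.5 kHz.
28.3 kHz mod fs = 3.3 kHz.
3.3 kHz ≤ fs/2 = 12.5 kHz, appears at 3.3 kHz.
57.6 kHz mod fs = 7.6 kHz.
7.6 kHz ≤ fs/2 = 12.5 kHz, appears at 7.6 kHz.
34.1 kHz mod fs = 9.1 kHz.
9.1 kHz ≤ fs/2 = 12.5 kHz, appears at 9.1 kHz.
67.4 kHz mod fs = 17.4 kHz.
17.4 kHz > fs/2 = 12.5 kHz, folds to fs − 17.4 kHz = 7.6 kHz.
57.6 kHz and 67.4 kHz both map to 7.6 kHz.

7.6 kHz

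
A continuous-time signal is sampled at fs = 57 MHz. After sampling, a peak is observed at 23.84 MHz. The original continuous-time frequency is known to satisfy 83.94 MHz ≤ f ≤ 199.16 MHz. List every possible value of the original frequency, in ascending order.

90.16 MHz, 137.84 MHz, 147.16 MHz, 194.84 MHz

Frequencies that alias to 23.84 MHz are k·fs ± 23.84 MHz for integer k ≥ 0.
k=0: 23.84 MHz.
k=1: 33.16 MHz, 80.84 MHz.
k=2: 90.16 MHz, 137.84 MHz.
k=3: 147.16 MHz, 194.84 MHz.
k=4: 204.16 MHz, 251.84 MHz.
Within [83.94 MHz, 199.16 MHz]: 90.16 MHz, 137.84 MHz, 147.16 MHz, 194.84 MHz.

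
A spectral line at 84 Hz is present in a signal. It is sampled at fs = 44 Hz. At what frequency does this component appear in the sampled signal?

4 Hz

84 Hz mod fs = 40 Hz.
40 Hz > fs/2 = 22 Hz, folds to fs − 40 Hz = 4 Hz.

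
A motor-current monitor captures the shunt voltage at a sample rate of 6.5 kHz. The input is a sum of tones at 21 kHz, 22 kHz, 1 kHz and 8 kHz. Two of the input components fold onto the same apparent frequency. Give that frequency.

1.5 kHz

fs/2 = 3.25 kHz.
21 kHz mod fs = 1.5 kHz.
1.5 kHz ≤ fs/2 = 3.25 kHz, appears at 1.5 kHz.
22 kHz mod fs = 2.5 kHz.
2.5 kHz ≤ fs/2 = 3.25 kHz, appears at 2.5 kHz.
1 kHz ≤ fs/2 = 3.25 kHz, passes unchanged.
8 kHz mod fs = 1.5 kHz.
1.5 kHz ≤ fs/2 = 3.25 kHz, appears at 1.5 kHz.
8 kHz and 21 kHz both map to 1.5 kHz.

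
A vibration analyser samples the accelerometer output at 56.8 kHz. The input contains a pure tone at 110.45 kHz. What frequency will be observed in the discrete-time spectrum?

110.45 kHz mod fs = 53.65 kHz.
53.65 kHz > fs/2 = 28.4 kHz, folds to fs − 53.65 kHz = 3.15 kHz.

3.15 kHz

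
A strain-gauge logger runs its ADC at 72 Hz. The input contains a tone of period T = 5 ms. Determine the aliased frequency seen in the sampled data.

T = 5 ms → f = 1/T = 200 Hz.
200 Hz mod fs = 56 Hz.
56 Hz > fs/2 = 36 Hz, folds to fs − 56 Hz = 16 Hz.

16 Hz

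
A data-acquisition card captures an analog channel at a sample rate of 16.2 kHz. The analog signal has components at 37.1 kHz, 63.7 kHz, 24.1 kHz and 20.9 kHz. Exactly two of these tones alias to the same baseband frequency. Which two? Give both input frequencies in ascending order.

fs/2 = 8.1 kHz.
37.1 kHz mod fs = 4.7 kHz.
4.7 kHz ≤ fs/2 = 8.1 kHz, appears at 4.7 kHz.
63.7 kHz mod fs = 15.1 kHz.
15.1 kHz > fs/2 = 8.1 kHz, folds to fs − 15.1 kHz = 1.1 kHz.
24.1 kHz mod fs = 7.9 kHz.
7.9 kHz ≤ fs/2 = 8.1 kHz, appears at 7.9 kHz.
20.9 kHz mod fs = 4.7 kHz.
4.7 kHz ≤ fs/2 = 8.1 kHz, appears at 4.7 kHz.
20.9 kHz and 37.1 kHz both map to 4.7 kHz.

20.9 kHz, 37.1 kHz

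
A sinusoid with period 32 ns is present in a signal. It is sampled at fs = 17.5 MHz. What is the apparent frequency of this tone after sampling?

3.75 MHz

T = 32 ns → f = 1/T = 31.25 MHz.
31.25 MHz mod fs = 13.75 MHz.
13.75 MHz > fs/2 = 8.75 MHz, folds to fs − 13.75 MHz = 3.75 MHz.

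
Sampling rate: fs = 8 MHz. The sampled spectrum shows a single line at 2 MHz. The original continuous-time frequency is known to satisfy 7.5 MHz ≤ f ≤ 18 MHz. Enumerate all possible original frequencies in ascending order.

10 MHz, 14 MHz, 18 MHz

Frequencies that alias to 2 MHz are k·fs ± 2 MHz for integer k ≥ 0.
k=0: 2 MHz.
k=1: 6 MHz, 10 MHz.
k=2: 14 MHz, 18 MHz.
k=3: 22 MHz, 26 MHz.
Within [7.5 MHz, 18 MHz]: 10 MHz, 14 MHz, 18 MHz.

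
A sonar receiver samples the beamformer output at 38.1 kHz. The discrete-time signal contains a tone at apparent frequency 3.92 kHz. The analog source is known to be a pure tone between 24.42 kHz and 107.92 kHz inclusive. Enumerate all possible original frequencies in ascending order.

Frequencies that alias to 3.92 kHz are k·fs ± 3.92 kHz for integer k ≥ 0.
k=0: 3.92 kHz.
k=1: 34.18 kHz, 42.02 kHz.
k=2: 72.28 kHz, 80.12 kHz.
k=3: 110.38 kHz, 118.22 kHz.
Within [24.42 kHz, 107.92 kHz]: 34.18 kHz, 42.02 kHz, 72.28 kHz, 80.12 kHz.

34.18 kHz, 42.02 kHz, 72.28 kHz, 80.12 kHz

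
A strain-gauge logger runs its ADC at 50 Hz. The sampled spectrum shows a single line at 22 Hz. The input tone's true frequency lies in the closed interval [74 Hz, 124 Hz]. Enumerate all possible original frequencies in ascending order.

78 Hz, 122 Hz

Frequencies that alias to 22 Hz are k·fs ± 22 Hz for integer k ≥ 0.
k=0: 22 Hz.
k=1: 28 Hz, 72 Hz.
k=2: 78 Hz, 122 Hz.
k=3: 128 Hz, 172 Hz.
Within [74 Hz, 124 Hz]: 78 Hz, 122 Hz.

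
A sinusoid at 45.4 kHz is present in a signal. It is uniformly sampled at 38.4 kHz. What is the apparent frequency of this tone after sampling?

45.4 kHz mod fs = 7 kHz.
7 kHz ≤ fs/2 = 19.2 kHz, appears at 7 kHz.

7 kHz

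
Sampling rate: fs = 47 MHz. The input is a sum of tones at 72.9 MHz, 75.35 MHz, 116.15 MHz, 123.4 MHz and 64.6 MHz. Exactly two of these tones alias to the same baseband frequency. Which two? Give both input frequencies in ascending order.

fs/2 = 23.5 MHz.
72.9 MHz mod fs = 25.9 MHz.
25.9 MHz > fs/2 = 23.5 MHz, folds to fs − 25.9 MHz = 21.1 MHz.
75.35 MHz mod fs = 28.35 MHz.
28.35 MHz > fs/2 = 23.5 MHz, folds to fs − 28.35 MHz = 18.65 MHz.
116.15 MHz mod fs = 22.15 MHz.
22.15 MHz ≤ fs/2 = 23.5 MHz, appears at 22.15 MHz.
123.4 MHz mod fs = 29.4 MHz.
29.4 MHz > fs/2 = 23.5 MHz, folds to fs − 29.4 MHz = 17.6 MHz.
64.6 MHz mod fs = 17.6 MHz.
17.6 MHz ≤ fs/2 = 23.5 MHz, appears at 17.6 MHz.
64.6 MHz and 123.4 MHz both map to 17.6 MHz.

64.6 MHz, 123.4 MHz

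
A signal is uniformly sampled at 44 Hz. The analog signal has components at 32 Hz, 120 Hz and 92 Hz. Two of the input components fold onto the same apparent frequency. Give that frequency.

fs/2 = 22 Hz.
32 Hz > fs/2 = 22 Hz, folds to fs − 32 Hz = 12 Hz.
120 Hz mod fs = 32 Hz.
32 Hz > fs/2 = 22 Hz, folds to fs − 32 Hz = 12 Hz.
92 Hz mod fs = 4 Hz.
4 Hz ≤ fs/2 = 22 Hz, appears at 4 Hz.
32 Hz and 120 Hz both map to 12 Hz.

12 Hz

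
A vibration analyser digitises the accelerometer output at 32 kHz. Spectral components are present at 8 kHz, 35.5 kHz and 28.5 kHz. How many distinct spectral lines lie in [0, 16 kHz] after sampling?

2

fs/2 = 16 kHz.
8 kHz ≤ fs/2 = 16 kHz, passes unchanged.
35.5 kHz mod fs = 3.5 kHz.
3.5 kHz ≤ fs/2 = 16 kHz, appears at 3.5 kHz.
28.5 kHz > fs/2 = 16 kHz, folds to fs − 28.5 kHz = 3.5 kHz.
Distinct values: {3.5 kHz, 8 kHz} → 2.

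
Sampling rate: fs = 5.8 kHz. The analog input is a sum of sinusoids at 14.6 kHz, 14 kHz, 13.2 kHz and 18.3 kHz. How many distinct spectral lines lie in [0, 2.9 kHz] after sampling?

4

fs/2 = 2.9 kHz.
14.6 kHz mod fs = 3 kHz.
3 kHz > fs/2 = 2.9 kHz, folds to fs − 3 kHz = 2.8 kHz.
14 kHz mod fs = 2.4 kHz.
2.4 kHz ≤ fs/2 = 2.9 kHz, appears at 2.4 kHz.
13.2 kHz mod fs = 1.6 kHz.
1.6 kHz ≤ fs/2 = 2.9 kHz, appears at 1.6 kHz.
18.3 kHz mod fs = 0.9 kHz.
0.9 kHz ≤ fs/2 = 2.9 kHz, appears at 0.9 kHz.
Distinct values: {0.9 kHz, 1.6 kHz, 2.4 kHz, 2.8 kHz} → 4.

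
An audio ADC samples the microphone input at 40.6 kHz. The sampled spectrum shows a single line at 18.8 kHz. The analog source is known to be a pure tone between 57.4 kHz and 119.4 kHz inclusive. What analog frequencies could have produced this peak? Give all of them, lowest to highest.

59.4 kHz, 62.4 kHz, 100 kHz, 103 kHz

Frequencies that alias to 18.8 kHz are k·fs ± 18.8 kHz for integer k ≥ 0.
k=0: 18.8 kHz.
k=1: 21.8 kHz, 59.4 kHz.
k=2: 62.4 kHz, 100 kHz.
k=3: 103 kHz, 140.6 kHz.
k=4: 143.6 kHz, 181.2 kHz.
Within [57.4 kHz, 119.4 kHz]: 59.4 kHz, 62.4 kHz, 100 kHz, 103 kHz.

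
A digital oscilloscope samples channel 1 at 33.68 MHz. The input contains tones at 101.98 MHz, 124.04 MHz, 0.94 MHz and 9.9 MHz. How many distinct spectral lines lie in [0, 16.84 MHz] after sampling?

fs/2 = 16.84 MHz.
101.98 MHz mod fs = 0.94 MHz.
0.94 MHz ≤ fs/2 = 16.84 MHz, appears at 0.94 MHz.
124.04 MHz mod fs = 23 MHz.
23 MHz > fs/2 = 16.84 MHz, folds to fs − 23 MHz = 10.68 MHz.
0.94 MHz ≤ fs/2 = 16.84 MHz, passes unchanged.
9.9 MHz ≤ fs/2 = 16.84 MHz, passes unchanged.
Distinct values: {0.94 MHz, 9.9 MHz, 10.68 MHz} → 3.

3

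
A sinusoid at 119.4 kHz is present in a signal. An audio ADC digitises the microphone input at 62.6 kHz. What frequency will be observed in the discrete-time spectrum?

5.8 kHz

119.4 kHz mod fs = 56.8 kHz.
56.8 kHz > fs/2 = 31.3 kHz, folds to fs − 56.8 kHz = 5.8 kHz.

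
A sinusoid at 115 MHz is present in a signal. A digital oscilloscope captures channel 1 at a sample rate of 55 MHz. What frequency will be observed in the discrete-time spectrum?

115 MHz mod fs = 5 MHz.
5 MHz ≤ fs/2 = 27.5 MHz, appears at 5 MHz.

5 MHz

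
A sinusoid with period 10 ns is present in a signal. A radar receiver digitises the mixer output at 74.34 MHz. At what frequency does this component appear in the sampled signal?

25.66 MHz

T = 10 ns → f = 1/T = 100 MHz.
100 MHz mod fs = 25.66 MHz.
25.66 MHz ≤ fs/2 = 37.17 MHz, appears at 25.66 MHz.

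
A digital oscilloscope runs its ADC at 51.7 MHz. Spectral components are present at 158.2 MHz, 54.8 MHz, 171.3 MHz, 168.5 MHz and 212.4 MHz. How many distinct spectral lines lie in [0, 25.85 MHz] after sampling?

4

fs/2 = 25.85 MHz.
158.2 MHz mod fs = 3.1 MHz.
3.1 MHz ≤ fs/2 = 25.85 MHz, appears at 3.1 MHz.
54.8 MHz mod fs = 3.1 MHz.
3.1 MHz ≤ fs/2 = 25.85 MHz, appears at 3.1 MHz.
171.3 MHz mod fs = 16.2 MHz.
16.2 MHz ≤ fs/2 = 25.85 MHz, appears at 16.2 MHz.
168.5 MHz mod fs = 13.4 MHz.
13.4 MHz ≤ fs/2 = 25.85 MHz, appears at 13.4 MHz.
212.4 MHz mod fs = 5.6 MHz.
5.6 MHz ≤ fs/2 = 25.85 MHz, appears at 5.6 MHz.
Distinct values: {3.1 MHz, 5.6 MHz, 13.4 MHz, 16.2 MHz} → 4.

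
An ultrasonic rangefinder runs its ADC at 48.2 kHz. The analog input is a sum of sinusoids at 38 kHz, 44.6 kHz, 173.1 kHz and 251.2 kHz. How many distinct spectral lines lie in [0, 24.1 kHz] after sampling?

fs/2 = 24.1 kHz.
38 kHz > fs/2 = 24.1 kHz, folds to fs − 38 kHz = 10.2 kHz.
44.6 kHz > fs/2 = 24.1 kHz, folds to fs − 44.6 kHz = 3.6 kHz.
173.1 kHz mod fs = 28.5 kHz.
28.5 kHz > fs/2 = 24.1 kHz, folds to fs − 28.5 kHz = 19.7 kHz.
251.2 kHz mod fs = 10.2 kHz.
10.2 kHz ≤ fs/2 = 24.1 kHz, appears at 10.2 kHz.
Distinct values: {3.6 kHz, 10.2 kHz, 19.7 kHz} → 3.

3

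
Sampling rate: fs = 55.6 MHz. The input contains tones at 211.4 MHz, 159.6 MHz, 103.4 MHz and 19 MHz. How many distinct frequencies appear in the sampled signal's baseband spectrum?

fs/2 = 27.8 MHz.
211.4 MHz mod fs = 44.6 MHz.
44.6 MHz > fs/2 = 27.8 MHz, folds to fs − 44.6 MHz = 11 MHz.
159.6 MHz mod fs = 48.4 MHz.
48.4 MHz > fs/2 = 27.8 MHz, folds to fs − 48.4 MHz = 7.2 MHz.
103.4 MHz mod fs = 47.8 MHz.
47.8 MHz > fs/2 = 27.8 MHz, folds to fs − 47.8 MHz = 7.8 MHz.
19 MHz ≤ fs/2 = 27.8 MHz, passes unchanged.
Distinct values: {7.2 MHz, 7.8 MHz, 11 MHz, 19 MHz} → 4.

4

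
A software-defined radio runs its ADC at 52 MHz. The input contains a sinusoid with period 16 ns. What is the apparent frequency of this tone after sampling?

10.5 MHz

T = 16 ns → f = 1/T = 62.5 MHz.
62.5 MHz mod fs = 10.5 MHz.
10.5 MHz ≤ fs/2 = 26 MHz, appears at 10.5 MHz.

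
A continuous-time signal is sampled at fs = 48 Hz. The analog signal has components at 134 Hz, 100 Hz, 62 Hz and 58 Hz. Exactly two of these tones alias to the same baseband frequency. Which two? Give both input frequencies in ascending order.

58 Hz, 134 Hz

fs/2 = 24 Hz.
134 Hz mod fs = 38 Hz.
38 Hz > fs/2 = 24 Hz, folds to fs − 38 Hz = 10 Hz.
100 Hz mod fs = 4 Hz.
4 Hz ≤ fs/2 = 24 Hz, appears at 4 Hz.
62 Hz mod fs = 14 Hz.
14 Hz ≤ fs/2 = 24 Hz, appears at 14 Hz.
58 Hz mod fs = 10 Hz.
10 Hz ≤ fs/2 = 24 Hz, appears at 10 Hz.
58 Hz and 134 Hz both map to 10 Hz.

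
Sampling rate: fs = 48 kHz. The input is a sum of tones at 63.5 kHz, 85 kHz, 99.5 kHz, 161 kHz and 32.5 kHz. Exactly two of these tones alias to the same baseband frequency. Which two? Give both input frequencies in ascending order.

32.5 kHz, 63.5 kHz

fs/2 = 24 kHz.
63.5 kHz mod fs = 15.5 kHz.
15.5 kHz ≤ fs/2 = 24 kHz, appears at 15.5 kHz.
85 kHz mod fs = 37 kHz.
37 kHz > fs/2 = 24 kHz, folds to fs − 37 kHz = 11 kHz.
99.5 kHz mod fs = 3.5 kHz.
3.5 kHz ≤ fs/2 = 24 kHz, appears at 3.5 kHz.
161 kHz mod fs = 17 kHz.
17 kHz ≤ fs/2 = 24 kHz, appears at 17 kHz.
32.5 kHz > fs/2 = 24 kHz, folds to fs − 32.5 kHz = 15.5 kHz.
32.5 kHz and 63.5 kHz both map to 15.5 kHz.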